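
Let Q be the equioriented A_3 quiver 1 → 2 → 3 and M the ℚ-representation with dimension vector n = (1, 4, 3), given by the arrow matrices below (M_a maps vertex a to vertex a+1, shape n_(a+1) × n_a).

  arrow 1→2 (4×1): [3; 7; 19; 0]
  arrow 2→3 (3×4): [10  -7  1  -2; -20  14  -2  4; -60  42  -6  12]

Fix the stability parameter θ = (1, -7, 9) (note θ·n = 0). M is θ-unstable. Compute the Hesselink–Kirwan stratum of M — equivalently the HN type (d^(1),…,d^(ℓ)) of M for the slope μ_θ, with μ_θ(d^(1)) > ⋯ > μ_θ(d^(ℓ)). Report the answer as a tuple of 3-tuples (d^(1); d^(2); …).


Barcode: M ≅ I[1,2], I[2,2]^2, I[2,3], I[3,3]^2. HN layers by μ_θ (3 steps, strictly decreasing):
  μ^(1)=9; μ^(2)=-3; μ^(3)=-7

((0, 0, 3); (1, 1, 0); (0, 3, 0))


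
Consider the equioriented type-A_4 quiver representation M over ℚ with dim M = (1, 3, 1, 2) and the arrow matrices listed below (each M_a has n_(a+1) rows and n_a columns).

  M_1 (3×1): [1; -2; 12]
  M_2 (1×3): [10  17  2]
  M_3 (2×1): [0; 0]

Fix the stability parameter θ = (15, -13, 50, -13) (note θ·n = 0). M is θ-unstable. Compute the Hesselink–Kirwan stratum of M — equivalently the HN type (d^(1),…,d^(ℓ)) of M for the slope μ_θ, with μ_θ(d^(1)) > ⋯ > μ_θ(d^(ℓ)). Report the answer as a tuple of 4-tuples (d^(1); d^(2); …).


Interval decomposition of M: I[1,2], I[2,2], I[2,3], I[4,4]^2.
HN type (ℓ=3): μ^(1)=50; μ^(2)=1; μ^(3)=-13

((0, 0, 1, 0); (1, 1, 0, 0); (0, 2, 0, 2))


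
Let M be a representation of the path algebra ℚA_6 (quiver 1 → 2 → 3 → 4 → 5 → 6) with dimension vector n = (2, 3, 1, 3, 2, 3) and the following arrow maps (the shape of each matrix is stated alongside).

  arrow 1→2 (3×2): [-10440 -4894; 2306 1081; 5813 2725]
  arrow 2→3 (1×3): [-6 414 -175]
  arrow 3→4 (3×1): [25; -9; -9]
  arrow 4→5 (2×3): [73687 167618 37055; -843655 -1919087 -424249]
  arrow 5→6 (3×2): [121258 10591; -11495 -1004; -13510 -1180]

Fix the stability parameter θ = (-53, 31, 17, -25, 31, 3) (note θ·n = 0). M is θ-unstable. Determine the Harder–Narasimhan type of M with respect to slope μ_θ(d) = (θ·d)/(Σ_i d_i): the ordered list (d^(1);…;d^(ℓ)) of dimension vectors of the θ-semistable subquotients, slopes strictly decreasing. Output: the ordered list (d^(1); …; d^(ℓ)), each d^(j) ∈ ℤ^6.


Interval decomposition of M: I[1,2], I[1,6], I[2,2], I[4,4], I[4,6], I[6,6].
HN type (ℓ=6): μ^(1)=31; μ^(2)=17; μ^(3)=23/3; μ^(4)=3; μ^(5)=-25; μ^(6)=-53

((0, 2, 0, 0, 0, 0); (0, 0, 0, 0, 2, 2); (0, 1, 1, 1, 0, 0); (0, 0, 0, 0, 0, 1); (0, 0, 0, 2, 0, 0); (2, 0, 0, 0, 0, 0))


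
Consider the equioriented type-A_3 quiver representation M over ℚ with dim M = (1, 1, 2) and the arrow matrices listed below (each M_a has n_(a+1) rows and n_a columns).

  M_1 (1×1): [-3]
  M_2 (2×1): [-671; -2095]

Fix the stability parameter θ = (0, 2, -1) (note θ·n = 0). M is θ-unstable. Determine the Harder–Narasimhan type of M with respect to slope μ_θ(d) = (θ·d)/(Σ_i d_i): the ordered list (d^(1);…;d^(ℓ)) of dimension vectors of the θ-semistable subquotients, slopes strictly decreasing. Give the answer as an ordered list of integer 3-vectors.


Interval decomposition of M: I[1,3], I[3,3].
HN type (ℓ=3): μ^(1)=1/2; μ^(2)=0; μ^(3)=-1

((0, 1, 1); (1, 0, 0); (0, 0, 1))


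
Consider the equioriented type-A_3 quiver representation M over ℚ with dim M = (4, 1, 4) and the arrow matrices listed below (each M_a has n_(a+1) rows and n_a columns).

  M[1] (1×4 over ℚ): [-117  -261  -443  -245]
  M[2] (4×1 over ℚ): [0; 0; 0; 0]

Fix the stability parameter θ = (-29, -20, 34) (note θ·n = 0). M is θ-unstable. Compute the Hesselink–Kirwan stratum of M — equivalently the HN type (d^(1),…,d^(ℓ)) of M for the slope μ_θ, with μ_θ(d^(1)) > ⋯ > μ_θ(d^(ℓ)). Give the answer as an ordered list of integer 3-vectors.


Via rank(M_{q-1}∘⋯∘M_p): M ≅ I[1,1]^3, I[1,2], I[3,3]^4.
μ_θ-semistable layers: μ^(1)=34; μ^(2)=-20; μ^(3)=-29

((0, 0, 4); (0, 1, 0); (4, 0, 0))


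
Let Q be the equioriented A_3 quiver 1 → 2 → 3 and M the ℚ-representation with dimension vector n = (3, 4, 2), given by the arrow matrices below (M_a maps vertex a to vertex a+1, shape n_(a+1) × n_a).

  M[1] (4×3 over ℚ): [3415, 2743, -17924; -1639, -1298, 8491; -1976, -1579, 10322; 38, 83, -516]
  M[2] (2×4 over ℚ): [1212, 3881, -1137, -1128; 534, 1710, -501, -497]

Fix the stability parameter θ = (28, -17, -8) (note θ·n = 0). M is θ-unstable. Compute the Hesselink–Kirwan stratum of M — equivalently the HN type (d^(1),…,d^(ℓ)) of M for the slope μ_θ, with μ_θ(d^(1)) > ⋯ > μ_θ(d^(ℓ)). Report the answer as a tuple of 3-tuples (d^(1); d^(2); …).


Via rank(M_{q-1}∘⋯∘M_p): M ≅ I[1,2], I[1,3]^2, I[2,2].
μ_θ-semistable layers: μ^(1)=11/2; μ^(2)=1; μ^(3)=-17

((1, 1, 0); (2, 2, 2); (0, 1, 0))


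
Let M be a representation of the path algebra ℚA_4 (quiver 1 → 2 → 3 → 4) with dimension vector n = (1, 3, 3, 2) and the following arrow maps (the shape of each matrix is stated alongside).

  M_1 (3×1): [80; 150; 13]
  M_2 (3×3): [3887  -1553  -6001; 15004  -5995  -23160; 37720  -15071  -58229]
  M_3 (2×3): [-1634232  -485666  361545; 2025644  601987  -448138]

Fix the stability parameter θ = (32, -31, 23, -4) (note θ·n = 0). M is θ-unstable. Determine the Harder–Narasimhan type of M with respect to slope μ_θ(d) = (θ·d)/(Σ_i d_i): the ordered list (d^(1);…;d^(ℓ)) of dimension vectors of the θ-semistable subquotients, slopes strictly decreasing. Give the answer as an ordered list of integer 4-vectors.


Barcode: M ≅ I[1,4], I[2,3], I[2,4]. HN layers by μ_θ (4 steps, strictly decreasing):
  μ^(1)=23; μ^(2)=19/2; μ^(3)=1/2; μ^(4)=-31

((0, 0, 1, 0); (0, 0, 2, 2); (1, 1, 0, 0); (0, 2, 0, 0))


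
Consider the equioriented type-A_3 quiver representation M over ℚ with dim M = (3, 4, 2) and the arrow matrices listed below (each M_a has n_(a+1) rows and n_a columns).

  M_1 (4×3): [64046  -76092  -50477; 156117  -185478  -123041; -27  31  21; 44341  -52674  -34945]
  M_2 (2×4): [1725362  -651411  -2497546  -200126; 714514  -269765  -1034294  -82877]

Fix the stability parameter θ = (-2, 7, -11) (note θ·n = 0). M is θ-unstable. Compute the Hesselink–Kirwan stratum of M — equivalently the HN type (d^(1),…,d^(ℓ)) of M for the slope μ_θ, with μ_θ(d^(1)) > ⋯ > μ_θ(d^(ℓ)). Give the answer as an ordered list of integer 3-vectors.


Barcode: M ≅ I[1,2], I[1,3]^2, I[2,2]. HN layers by μ_θ (2 steps, strictly decreasing):
  μ^(1)=7; μ^(2)=-2

((0, 2, 0); (3, 2, 2))


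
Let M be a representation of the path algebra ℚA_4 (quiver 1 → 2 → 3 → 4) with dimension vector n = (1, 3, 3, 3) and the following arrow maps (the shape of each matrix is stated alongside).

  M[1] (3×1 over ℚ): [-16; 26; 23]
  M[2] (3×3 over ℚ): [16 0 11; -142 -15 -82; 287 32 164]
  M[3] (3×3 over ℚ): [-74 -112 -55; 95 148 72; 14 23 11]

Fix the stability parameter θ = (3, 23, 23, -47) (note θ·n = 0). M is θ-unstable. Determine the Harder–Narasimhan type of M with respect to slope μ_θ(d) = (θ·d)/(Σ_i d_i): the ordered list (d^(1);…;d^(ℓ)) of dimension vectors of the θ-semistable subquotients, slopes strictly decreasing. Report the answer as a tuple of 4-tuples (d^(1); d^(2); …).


Interval decomposition of M: I[1,4], I[2,4]^2.
HN type (ℓ=2): μ^(1)=1/2; μ^(2)=-1/3

((1, 1, 1, 1); (0, 2, 2, 2))


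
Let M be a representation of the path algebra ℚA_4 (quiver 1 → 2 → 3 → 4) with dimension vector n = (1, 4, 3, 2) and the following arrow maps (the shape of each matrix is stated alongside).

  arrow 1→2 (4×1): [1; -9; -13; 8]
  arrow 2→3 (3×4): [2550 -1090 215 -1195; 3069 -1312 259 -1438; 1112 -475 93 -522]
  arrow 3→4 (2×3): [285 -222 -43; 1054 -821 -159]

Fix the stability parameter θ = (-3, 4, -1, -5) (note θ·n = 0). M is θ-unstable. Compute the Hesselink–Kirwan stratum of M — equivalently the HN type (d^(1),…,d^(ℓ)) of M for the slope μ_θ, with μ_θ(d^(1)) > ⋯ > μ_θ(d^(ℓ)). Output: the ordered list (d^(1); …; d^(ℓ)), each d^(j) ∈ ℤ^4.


Via rank(M_{q-1}∘⋯∘M_p): M ≅ I[1,4], I[2,2], I[2,3], I[2,4].
μ_θ-semistable layers: μ^(1)=4; μ^(2)=3/2; μ^(3)=-2/3; μ^(4)=-3

((0, 1, 0, 0); (0, 1, 1, 0); (0, 2, 2, 2); (1, 0, 0, 0))


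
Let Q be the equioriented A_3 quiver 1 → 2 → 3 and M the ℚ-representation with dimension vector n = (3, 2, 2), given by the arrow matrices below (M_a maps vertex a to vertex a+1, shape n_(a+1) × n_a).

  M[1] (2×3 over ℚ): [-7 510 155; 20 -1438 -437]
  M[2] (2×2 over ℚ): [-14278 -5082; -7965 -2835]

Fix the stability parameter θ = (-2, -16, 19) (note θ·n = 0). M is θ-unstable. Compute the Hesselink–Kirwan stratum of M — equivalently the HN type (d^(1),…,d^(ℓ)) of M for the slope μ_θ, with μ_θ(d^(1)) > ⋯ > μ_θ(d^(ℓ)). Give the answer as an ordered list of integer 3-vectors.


Via rank(M_{q-1}∘⋯∘M_p): M ≅ I[1,1], I[1,2], I[1,3], I[3,3].
μ_θ-semistable layers: μ^(1)=19; μ^(2)=-2; μ^(3)=-9

((0, 0, 2); (1, 0, 0); (2, 2, 0))


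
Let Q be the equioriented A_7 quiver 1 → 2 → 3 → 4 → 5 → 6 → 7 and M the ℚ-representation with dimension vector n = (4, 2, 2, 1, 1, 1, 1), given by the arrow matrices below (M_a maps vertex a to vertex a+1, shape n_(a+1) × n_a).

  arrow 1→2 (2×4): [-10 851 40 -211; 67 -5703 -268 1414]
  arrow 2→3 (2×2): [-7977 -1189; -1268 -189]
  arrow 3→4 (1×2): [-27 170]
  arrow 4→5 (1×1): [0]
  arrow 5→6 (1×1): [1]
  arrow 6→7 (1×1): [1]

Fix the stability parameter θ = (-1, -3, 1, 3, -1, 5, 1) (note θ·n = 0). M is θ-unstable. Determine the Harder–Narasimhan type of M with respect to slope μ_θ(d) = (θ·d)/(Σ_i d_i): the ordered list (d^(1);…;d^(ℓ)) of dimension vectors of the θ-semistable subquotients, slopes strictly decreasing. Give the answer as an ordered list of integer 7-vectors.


Interval decomposition of M: I[1,1]^2, I[1,3], I[1,4], I[5,7].
HN type (ℓ=4): μ^(1)=3; μ^(2)=1; μ^(3)=-1; μ^(4)=-2

((0, 0, 0, 1, 0, 1, 1); (0, 0, 2, 0, 0, 0, 0); (2, 0, 0, 0, 1, 0, 0); (2, 2, 0, 0, 0, 0, 0))


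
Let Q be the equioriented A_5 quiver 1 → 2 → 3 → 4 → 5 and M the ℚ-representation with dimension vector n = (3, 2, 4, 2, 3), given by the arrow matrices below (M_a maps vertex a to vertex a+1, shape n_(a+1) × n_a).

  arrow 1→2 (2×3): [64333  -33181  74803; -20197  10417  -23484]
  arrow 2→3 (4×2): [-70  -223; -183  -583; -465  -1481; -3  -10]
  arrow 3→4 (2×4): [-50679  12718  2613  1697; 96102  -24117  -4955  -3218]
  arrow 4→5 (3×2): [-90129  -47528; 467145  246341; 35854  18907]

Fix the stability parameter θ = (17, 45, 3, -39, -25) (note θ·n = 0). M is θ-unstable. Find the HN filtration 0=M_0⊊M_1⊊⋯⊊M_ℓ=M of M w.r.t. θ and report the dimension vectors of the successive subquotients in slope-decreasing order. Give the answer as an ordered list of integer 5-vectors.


Barcode: M ≅ I[1,1], I[1,3]^2, I[3,5]^2, I[5,5]. HN layers by μ_θ (4 steps, strictly decreasing):
  μ^(1)=24; μ^(2)=17; μ^(3)=-61/3; μ^(4)=-25

((0, 2, 2, 0, 0); (3, 0, 0, 0, 0); (0, 0, 2, 2, 2); (0, 0, 0, 0, 1))


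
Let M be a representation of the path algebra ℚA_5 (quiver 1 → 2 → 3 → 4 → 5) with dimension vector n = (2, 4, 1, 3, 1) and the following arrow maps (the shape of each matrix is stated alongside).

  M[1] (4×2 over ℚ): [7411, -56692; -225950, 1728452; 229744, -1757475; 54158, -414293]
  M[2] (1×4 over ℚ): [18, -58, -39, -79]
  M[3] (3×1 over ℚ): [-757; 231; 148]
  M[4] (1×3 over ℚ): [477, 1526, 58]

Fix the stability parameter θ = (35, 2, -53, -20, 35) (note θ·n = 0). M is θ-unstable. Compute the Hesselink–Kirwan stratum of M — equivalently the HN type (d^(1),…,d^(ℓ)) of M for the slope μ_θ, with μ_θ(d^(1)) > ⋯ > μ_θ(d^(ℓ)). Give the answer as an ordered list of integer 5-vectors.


Barcode: M ≅ I[1,2]^2, I[2,2], I[2,5], I[4,4]^2. HN layers by μ_θ (5 steps, strictly decreasing):
  μ^(1)=35; μ^(2)=37/2; μ^(3)=2; μ^(4)=-20; μ^(5)=-51/2

((0, 0, 0, 0, 1); (2, 2, 0, 0, 0); (0, 1, 0, 0, 0); (0, 0, 0, 3, 0); (0, 1, 1, 0, 0))


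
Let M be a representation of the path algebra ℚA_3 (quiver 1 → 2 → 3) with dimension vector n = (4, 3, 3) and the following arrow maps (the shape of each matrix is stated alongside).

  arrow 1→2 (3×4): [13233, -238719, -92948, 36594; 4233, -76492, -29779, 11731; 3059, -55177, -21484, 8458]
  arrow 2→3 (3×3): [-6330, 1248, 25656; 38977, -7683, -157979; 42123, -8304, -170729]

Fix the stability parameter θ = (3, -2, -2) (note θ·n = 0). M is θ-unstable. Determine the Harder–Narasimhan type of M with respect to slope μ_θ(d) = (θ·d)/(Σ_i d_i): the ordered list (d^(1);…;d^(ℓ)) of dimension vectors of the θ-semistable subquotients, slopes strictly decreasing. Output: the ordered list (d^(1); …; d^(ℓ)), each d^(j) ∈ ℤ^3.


Interval decomposition of M: I[1,1], I[1,3]^3.
HN type (ℓ=2): μ^(1)=3; μ^(2)=-1/3

((1, 0, 0); (3, 3, 3))


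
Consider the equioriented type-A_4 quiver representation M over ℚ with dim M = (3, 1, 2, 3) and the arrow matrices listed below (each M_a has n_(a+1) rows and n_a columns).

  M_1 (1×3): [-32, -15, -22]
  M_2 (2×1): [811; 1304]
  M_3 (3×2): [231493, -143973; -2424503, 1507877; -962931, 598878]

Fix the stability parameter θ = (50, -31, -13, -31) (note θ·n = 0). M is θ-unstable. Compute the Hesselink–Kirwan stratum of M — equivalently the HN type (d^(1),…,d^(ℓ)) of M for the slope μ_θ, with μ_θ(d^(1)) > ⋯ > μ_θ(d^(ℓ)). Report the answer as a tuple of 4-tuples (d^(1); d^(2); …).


Via rank(M_{q-1}∘⋯∘M_p): M ≅ I[1,1]^2, I[1,4], I[3,4], I[4,4].
μ_θ-semistable layers: μ^(1)=50; μ^(2)=-25/4; μ^(3)=-22; μ^(4)=-31

((2, 0, 0, 0); (1, 1, 1, 1); (0, 0, 1, 1); (0, 0, 0, 1))


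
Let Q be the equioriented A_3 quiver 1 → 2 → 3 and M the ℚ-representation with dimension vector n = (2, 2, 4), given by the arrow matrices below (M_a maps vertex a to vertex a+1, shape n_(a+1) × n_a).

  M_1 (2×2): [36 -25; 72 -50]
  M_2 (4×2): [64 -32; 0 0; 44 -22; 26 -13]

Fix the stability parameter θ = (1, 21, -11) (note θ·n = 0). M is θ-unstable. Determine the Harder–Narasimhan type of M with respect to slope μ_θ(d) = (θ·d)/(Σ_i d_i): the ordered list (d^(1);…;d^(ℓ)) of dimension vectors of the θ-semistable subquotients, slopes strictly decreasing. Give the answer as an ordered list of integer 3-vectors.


Barcode: M ≅ I[1,1], I[1,2], I[2,3], I[3,3]^3. HN layers by μ_θ (4 steps, strictly decreasing):
  μ^(1)=21; μ^(2)=5; μ^(3)=1; μ^(4)=-11

((0, 1, 0); (0, 1, 1); (2, 0, 0); (0, 0, 3))


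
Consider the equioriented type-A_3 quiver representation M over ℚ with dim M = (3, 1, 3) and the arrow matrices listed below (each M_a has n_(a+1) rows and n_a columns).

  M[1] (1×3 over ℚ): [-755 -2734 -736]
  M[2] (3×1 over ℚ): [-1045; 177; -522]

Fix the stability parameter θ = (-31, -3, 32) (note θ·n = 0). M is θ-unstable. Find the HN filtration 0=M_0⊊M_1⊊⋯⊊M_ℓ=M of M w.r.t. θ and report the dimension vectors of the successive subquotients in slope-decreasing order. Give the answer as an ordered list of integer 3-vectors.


Via rank(M_{q-1}∘⋯∘M_p): M ≅ I[1,1]^2, I[1,3], I[3,3]^2.
μ_θ-semistable layers: μ^(1)=32; μ^(2)=-3; μ^(3)=-31

((0, 0, 3); (0, 1, 0); (3, 0, 0))


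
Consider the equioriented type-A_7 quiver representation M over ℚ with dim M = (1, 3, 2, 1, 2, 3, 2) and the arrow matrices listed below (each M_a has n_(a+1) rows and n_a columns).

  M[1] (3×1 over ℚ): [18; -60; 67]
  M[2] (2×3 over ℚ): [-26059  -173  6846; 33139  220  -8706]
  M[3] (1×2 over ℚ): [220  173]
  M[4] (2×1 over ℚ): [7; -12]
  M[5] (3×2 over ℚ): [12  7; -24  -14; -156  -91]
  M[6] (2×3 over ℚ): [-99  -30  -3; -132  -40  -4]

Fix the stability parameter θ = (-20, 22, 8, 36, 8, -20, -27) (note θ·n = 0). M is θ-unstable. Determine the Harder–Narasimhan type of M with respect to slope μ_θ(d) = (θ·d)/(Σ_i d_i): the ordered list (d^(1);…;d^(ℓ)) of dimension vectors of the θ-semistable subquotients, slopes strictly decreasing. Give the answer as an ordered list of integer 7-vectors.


Barcode: M ≅ I[1,2], I[2,3], I[2,5], I[5,6], I[6,6], I[6,7], I[7,7]. HN layers by μ_θ (6 steps, strictly decreasing):
  μ^(1)=22; μ^(2)=15; μ^(3)=-6; μ^(4)=-20; μ^(5)=-47/2; μ^(6)=-27

((0, 1, 0, 1, 1, 0, 0); (0, 2, 2, 0, 0, 0, 0); (0, 0, 0, 0, 1, 1, 0); (1, 0, 0, 0, 0, 1, 0); (0, 0, 0, 0, 0, 1, 1); (0, 0, 0, 0, 0, 0, 1))


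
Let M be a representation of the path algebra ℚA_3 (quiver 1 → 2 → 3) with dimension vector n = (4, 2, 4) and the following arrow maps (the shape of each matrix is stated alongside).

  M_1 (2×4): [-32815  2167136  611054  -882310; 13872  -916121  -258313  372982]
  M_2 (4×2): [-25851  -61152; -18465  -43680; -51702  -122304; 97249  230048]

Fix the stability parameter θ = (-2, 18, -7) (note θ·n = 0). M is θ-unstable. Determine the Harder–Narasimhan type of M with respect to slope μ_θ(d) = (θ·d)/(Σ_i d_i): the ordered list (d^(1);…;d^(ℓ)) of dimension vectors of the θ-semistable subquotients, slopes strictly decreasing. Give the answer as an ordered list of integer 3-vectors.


Barcode: M ≅ I[1,1]^2, I[1,2], I[1,3], I[3,3]^3. HN layers by μ_θ (4 steps, strictly decreasing):
  μ^(1)=18; μ^(2)=11/2; μ^(3)=-2; μ^(4)=-7

((0, 1, 0); (0, 1, 1); (4, 0, 0); (0, 0, 3))


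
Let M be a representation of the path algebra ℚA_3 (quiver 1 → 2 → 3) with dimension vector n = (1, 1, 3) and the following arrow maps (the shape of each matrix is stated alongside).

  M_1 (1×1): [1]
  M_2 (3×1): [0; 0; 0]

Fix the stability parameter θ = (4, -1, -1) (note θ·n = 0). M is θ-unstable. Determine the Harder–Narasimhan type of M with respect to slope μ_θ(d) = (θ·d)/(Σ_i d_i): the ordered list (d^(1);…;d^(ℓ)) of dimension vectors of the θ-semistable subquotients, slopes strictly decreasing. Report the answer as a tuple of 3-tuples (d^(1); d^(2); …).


Via rank(M_{q-1}∘⋯∘M_p): M ≅ I[1,2], I[3,3]^3.
μ_θ-semistable layers: μ^(1)=3/2; μ^(2)=-1

((1, 1, 0); (0, 0, 3))


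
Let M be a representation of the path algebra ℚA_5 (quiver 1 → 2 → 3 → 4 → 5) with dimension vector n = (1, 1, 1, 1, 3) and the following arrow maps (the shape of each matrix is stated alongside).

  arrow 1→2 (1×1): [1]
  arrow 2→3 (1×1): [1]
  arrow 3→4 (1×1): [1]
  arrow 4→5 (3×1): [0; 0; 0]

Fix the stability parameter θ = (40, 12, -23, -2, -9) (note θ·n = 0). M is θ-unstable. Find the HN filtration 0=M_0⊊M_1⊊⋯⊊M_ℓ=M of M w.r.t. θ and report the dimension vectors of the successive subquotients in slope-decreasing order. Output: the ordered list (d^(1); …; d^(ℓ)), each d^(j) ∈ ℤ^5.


Via rank(M_{q-1}∘⋯∘M_p): M ≅ I[1,4], I[5,5]^3.
μ_θ-semistable layers: μ^(1)=27/4; μ^(2)=-9

((1, 1, 1, 1, 0); (0, 0, 0, 0, 3))


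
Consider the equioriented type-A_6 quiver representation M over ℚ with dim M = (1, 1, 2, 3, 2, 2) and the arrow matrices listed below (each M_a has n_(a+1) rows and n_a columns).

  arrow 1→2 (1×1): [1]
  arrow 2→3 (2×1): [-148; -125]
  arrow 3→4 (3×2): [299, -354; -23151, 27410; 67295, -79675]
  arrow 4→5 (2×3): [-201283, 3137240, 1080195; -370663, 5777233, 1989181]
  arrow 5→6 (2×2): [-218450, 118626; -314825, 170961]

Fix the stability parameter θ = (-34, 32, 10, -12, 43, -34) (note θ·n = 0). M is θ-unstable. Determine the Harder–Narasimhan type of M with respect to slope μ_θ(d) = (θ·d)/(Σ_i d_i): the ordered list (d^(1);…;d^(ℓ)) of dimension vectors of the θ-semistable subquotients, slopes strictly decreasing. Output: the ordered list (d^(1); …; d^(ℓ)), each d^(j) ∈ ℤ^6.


Barcode: M ≅ I[1,5], I[3,6], I[4,4], I[6,6]. HN layers by μ_θ (6 steps, strictly decreasing):
  μ^(1)=43; μ^(2)=10; μ^(3)=9/2; μ^(4)=-1; μ^(5)=-12; μ^(6)=-34

((0, 0, 0, 0, 1, 0); (0, 1, 1, 1, 0, 0); (0, 0, 0, 0, 1, 1); (0, 0, 1, 1, 0, 0); (0, 0, 0, 1, 0, 0); (1, 0, 0, 0, 0, 1))


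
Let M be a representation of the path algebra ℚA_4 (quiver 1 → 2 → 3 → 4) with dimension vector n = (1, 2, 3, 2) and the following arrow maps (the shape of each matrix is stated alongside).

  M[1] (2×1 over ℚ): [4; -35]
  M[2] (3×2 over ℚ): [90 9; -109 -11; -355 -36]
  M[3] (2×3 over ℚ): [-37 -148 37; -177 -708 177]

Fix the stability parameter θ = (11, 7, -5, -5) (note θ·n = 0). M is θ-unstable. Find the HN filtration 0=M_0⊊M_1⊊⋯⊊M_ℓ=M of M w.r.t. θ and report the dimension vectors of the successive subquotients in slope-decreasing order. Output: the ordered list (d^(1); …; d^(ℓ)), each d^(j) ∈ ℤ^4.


Barcode: M ≅ I[1,4], I[2,3], I[3,3], I[4,4]. HN layers by μ_θ (3 steps, strictly decreasing):
  μ^(1)=2; μ^(2)=1; μ^(3)=-5

((1, 1, 1, 1); (0, 1, 1, 0); (0, 0, 1, 1))


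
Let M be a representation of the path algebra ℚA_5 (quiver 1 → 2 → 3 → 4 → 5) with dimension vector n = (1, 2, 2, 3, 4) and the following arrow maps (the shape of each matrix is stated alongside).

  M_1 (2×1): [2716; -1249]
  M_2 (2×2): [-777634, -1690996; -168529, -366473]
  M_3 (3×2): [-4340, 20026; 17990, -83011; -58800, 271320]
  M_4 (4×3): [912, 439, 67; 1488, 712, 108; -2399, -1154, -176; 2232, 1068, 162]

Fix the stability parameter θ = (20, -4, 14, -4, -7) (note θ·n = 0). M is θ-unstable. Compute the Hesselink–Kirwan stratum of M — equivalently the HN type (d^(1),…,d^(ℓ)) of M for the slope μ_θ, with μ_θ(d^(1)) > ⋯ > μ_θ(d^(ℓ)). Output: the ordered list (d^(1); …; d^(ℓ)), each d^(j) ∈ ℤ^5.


Interval decomposition of M: I[1,5], I[2,3], I[4,5]^2, I[5,5].
HN type (ℓ=5): μ^(1)=14; μ^(2)=19/5; μ^(3)=-4; μ^(4)=-11/2; μ^(5)=-7

((0, 0, 1, 0, 0); (1, 1, 1, 1, 1); (0, 1, 0, 0, 0); (0, 0, 0, 2, 2); (0, 0, 0, 0, 1))


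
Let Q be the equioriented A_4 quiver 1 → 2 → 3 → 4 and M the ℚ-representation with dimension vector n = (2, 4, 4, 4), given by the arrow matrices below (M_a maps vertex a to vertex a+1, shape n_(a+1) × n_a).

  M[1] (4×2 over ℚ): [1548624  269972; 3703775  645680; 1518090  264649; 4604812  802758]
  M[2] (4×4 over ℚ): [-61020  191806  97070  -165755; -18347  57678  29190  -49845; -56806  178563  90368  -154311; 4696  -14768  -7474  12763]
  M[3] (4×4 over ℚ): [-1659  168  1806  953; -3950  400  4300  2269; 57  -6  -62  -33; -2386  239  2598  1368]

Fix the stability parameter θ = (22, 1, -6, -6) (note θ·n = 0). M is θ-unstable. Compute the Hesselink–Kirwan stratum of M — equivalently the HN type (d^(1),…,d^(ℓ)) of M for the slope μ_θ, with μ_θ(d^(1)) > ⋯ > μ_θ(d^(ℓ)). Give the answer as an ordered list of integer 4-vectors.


Barcode: M ≅ I[1,2], I[1,3], I[2,4]^2, I[3,4], I[4,4]. HN layers by μ_θ (4 steps, strictly decreasing):
  μ^(1)=23/2; μ^(2)=17/3; μ^(3)=-11/3; μ^(4)=-6

((1, 1, 0, 0); (1, 1, 1, 0); (0, 2, 2, 2); (0, 0, 1, 2))


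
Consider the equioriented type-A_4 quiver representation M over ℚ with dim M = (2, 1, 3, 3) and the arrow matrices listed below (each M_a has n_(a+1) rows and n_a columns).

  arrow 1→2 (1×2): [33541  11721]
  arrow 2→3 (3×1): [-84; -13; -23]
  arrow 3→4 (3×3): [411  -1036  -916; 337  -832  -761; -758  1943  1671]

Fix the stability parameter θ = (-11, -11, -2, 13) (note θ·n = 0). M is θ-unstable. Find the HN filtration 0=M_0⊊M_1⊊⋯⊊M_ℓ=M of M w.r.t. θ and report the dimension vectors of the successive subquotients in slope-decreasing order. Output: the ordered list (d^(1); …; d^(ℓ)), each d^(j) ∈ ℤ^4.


Via rank(M_{q-1}∘⋯∘M_p): M ≅ I[1,1], I[1,4], I[3,4]^2.
μ_θ-semistable layers: μ^(1)=13; μ^(2)=-2; μ^(3)=-11

((0, 0, 0, 3); (0, 0, 3, 0); (2, 1, 0, 0))


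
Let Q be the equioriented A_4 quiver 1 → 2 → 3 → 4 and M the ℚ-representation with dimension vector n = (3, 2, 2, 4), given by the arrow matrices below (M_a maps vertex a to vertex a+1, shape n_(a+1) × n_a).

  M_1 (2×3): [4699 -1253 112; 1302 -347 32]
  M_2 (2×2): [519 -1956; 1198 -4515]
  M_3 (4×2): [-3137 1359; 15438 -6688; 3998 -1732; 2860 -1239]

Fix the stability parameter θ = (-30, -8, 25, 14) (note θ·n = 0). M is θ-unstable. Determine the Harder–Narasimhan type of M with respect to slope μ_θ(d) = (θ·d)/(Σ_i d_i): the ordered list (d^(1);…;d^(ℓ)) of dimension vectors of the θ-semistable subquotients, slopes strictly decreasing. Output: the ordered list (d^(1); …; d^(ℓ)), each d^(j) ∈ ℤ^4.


Via rank(M_{q-1}∘⋯∘M_p): M ≅ I[1,1], I[1,4]^2, I[4,4]^2.
μ_θ-semistable layers: μ^(1)=39/2; μ^(2)=14; μ^(3)=-8; μ^(4)=-30

((0, 0, 2, 2); (0, 0, 0, 2); (0, 2, 0, 0); (3, 0, 0, 0))


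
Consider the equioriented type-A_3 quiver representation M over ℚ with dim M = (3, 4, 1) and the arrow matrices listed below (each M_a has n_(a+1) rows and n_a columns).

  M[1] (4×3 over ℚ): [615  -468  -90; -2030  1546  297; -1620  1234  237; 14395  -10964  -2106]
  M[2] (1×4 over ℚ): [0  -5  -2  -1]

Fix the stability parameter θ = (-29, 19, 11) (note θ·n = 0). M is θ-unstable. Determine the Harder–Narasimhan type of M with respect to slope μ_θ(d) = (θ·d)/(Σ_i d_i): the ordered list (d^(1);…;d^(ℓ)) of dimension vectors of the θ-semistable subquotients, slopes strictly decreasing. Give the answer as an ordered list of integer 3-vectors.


Interval decomposition of M: I[1,1], I[1,2], I[1,3], I[2,2]^2.
HN type (ℓ=3): μ^(1)=19; μ^(2)=15; μ^(3)=-29

((0, 3, 0); (0, 1, 1); (3, 0, 0))


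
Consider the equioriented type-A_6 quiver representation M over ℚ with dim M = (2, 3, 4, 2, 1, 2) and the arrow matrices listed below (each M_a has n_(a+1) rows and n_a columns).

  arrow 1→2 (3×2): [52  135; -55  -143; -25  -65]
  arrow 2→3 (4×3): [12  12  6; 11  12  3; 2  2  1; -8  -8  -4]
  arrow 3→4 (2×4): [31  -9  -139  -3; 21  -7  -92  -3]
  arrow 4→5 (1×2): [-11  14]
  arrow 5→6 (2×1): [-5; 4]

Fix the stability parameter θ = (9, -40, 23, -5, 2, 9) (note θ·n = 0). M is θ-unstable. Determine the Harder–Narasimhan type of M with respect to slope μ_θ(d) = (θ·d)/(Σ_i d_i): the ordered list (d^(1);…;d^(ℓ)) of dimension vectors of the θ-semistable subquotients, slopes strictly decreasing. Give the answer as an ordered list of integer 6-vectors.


Barcode: M ≅ I[1,4], I[1,6], I[2,2], I[3,3]^2, I[6,6]. HN layers by μ_θ (5 steps, strictly decreasing):
  μ^(1)=23; μ^(2)=9; μ^(3)=20/3; μ^(4)=-31/2; μ^(5)=-40

((0, 0, 2, 0, 0, 0); (0, 0, 1, 1, 0, 2); (0, 0, 1, 1, 1, 0); (2, 2, 0, 0, 0, 0); (0, 1, 0, 0, 0, 0))


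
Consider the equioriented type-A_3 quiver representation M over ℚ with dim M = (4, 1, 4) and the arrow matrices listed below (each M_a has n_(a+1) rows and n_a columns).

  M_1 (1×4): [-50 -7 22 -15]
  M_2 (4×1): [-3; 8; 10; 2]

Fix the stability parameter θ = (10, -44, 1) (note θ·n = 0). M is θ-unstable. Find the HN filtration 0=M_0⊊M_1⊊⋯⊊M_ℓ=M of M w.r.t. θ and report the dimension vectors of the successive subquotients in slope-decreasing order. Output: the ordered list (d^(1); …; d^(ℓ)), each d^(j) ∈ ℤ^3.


Interval decomposition of M: I[1,1]^3, I[1,3], I[3,3]^3.
HN type (ℓ=3): μ^(1)=10; μ^(2)=1; μ^(3)=-17

((3, 0, 0); (0, 0, 4); (1, 1, 0))


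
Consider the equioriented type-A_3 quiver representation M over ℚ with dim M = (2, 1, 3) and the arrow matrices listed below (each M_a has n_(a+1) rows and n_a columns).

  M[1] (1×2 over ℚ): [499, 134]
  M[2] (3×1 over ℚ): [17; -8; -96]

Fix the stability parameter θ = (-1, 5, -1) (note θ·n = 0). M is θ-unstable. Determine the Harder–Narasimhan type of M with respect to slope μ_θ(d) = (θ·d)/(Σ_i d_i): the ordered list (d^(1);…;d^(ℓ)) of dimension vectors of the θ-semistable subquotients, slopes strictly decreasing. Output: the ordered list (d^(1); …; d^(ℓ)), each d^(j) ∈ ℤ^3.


Via rank(M_{q-1}∘⋯∘M_p): M ≅ I[1,1], I[1,3], I[3,3]^2.
μ_θ-semistable layers: μ^(1)=2; μ^(2)=-1

((0, 1, 1); (2, 0, 2))


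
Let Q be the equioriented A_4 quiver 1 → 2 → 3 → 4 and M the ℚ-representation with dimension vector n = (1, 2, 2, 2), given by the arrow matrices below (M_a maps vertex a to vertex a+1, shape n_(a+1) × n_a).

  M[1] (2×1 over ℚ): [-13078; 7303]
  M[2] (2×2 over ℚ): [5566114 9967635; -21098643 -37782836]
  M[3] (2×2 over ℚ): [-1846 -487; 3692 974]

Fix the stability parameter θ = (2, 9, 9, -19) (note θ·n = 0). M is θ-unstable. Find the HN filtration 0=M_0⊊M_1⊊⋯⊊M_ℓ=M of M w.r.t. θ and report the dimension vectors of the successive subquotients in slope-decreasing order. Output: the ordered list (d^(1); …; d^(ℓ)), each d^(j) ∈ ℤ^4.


Barcode: M ≅ I[1,3], I[2,4], I[4,4]. HN layers by μ_θ (4 steps, strictly decreasing):
  μ^(1)=9; μ^(2)=2; μ^(3)=-1/3; μ^(4)=-19

((0, 1, 1, 0); (1, 0, 0, 0); (0, 1, 1, 1); (0, 0, 0, 1))


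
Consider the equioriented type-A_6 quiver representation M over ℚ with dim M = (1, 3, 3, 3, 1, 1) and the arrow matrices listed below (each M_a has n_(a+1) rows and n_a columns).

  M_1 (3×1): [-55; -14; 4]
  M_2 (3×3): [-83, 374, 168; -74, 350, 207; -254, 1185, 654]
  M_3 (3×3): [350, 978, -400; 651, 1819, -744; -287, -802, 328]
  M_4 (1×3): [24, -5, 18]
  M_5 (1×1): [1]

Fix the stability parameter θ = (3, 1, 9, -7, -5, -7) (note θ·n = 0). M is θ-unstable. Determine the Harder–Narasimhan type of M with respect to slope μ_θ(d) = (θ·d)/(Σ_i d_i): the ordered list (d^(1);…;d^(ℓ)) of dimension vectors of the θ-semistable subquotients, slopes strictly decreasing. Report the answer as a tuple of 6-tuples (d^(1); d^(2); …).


Interval decomposition of M: I[1,6], I[2,3], I[2,4], I[4,4].
HN type (ℓ=4): μ^(1)=9; μ^(2)=1; μ^(3)=-1; μ^(4)=-7

((0, 0, 1, 0, 0, 0); (0, 2, 1, 1, 0, 0); (1, 1, 1, 1, 1, 1); (0, 0, 0, 1, 0, 0))


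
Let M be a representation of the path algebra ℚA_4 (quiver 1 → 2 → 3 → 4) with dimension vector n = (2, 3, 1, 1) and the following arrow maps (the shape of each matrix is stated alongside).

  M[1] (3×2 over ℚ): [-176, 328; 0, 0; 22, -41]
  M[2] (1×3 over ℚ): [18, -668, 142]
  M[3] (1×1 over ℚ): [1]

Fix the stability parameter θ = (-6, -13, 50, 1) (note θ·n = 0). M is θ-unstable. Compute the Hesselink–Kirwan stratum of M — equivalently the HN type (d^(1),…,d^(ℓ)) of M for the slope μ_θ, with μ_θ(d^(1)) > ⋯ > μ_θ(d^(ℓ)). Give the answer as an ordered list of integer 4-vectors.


Barcode: M ≅ I[1,1], I[1,4], I[2,2]^2. HN layers by μ_θ (4 steps, strictly decreasing):
  μ^(1)=51/2; μ^(2)=-6; μ^(3)=-19/2; μ^(4)=-13

((0, 0, 1, 1); (1, 0, 0, 0); (1, 1, 0, 0); (0, 2, 0, 0))


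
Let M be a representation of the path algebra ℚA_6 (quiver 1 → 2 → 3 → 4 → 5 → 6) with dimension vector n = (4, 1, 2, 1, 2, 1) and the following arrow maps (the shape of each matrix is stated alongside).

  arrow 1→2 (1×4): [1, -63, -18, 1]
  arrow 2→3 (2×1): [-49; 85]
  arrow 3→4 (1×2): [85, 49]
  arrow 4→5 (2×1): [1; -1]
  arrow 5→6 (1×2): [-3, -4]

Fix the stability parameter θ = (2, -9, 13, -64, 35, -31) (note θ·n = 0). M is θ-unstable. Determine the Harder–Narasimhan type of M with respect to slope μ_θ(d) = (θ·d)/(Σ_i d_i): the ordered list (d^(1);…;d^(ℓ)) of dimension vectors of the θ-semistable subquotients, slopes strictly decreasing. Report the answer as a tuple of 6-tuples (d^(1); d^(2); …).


Via rank(M_{q-1}∘⋯∘M_p): M ≅ I[1,1]^3, I[1,3], I[3,6], I[5,5].
μ_θ-semistable layers: μ^(1)=35; μ^(2)=13; μ^(3)=2; μ^(4)=-7/2; μ^(5)=-51/2

((0, 0, 0, 0, 1, 0); (0, 0, 1, 0, 0, 0); (3, 0, 0, 0, 1, 1); (1, 1, 0, 0, 0, 0); (0, 0, 1, 1, 0, 0))


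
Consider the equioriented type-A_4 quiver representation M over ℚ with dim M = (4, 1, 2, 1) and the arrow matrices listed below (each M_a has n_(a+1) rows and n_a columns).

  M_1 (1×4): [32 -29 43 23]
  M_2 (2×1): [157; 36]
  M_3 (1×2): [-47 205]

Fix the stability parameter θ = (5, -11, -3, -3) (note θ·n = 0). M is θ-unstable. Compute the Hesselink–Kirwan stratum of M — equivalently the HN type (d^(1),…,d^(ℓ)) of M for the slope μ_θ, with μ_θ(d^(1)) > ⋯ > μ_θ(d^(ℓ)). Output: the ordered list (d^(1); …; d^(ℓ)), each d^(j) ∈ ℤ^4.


Barcode: M ≅ I[1,1]^3, I[1,4], I[3,3]. HN layers by μ_θ (2 steps, strictly decreasing):
  μ^(1)=5; μ^(2)=-3

((3, 0, 0, 0); (1, 1, 2, 1))


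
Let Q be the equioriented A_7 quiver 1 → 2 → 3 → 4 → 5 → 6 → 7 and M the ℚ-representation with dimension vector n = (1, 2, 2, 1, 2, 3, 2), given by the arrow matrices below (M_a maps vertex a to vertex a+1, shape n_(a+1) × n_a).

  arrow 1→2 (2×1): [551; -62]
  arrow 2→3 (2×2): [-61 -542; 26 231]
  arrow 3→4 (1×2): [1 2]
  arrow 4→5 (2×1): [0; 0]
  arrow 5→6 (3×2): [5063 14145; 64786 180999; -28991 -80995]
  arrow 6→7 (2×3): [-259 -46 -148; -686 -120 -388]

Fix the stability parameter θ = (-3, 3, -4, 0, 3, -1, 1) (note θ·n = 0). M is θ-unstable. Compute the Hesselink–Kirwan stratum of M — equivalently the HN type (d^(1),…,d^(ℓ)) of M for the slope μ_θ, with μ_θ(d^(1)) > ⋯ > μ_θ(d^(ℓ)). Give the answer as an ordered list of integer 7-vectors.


Via rank(M_{q-1}∘⋯∘M_p): M ≅ I[1,4], I[2,3], I[5,7]^2, I[6,6].
μ_θ-semistable layers: μ^(1)=1; μ^(2)=0; μ^(3)=-1/2; μ^(4)=-1; μ^(5)=-3

((0, 0, 0, 0, 2, 2, 2); (0, 0, 0, 1, 0, 0, 0); (0, 2, 2, 0, 0, 0, 0); (0, 0, 0, 0, 0, 1, 0); (1, 0, 0, 0, 0, 0, 0))


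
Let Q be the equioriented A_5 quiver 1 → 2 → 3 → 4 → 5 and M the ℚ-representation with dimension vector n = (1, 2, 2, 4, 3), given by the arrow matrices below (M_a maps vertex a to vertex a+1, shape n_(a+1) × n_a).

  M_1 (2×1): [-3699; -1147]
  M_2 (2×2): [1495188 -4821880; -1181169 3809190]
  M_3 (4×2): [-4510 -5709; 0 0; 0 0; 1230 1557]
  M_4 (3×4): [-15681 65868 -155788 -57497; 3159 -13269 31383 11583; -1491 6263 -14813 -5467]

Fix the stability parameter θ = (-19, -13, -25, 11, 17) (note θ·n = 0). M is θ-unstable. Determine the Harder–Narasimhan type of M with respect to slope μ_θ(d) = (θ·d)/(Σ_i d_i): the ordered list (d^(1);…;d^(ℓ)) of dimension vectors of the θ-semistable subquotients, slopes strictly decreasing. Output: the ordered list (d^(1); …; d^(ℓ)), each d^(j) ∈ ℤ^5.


Barcode: M ≅ I[1,4], I[2,2], I[3,3], I[4,4], I[4,5]^2, I[5,5]. HN layers by μ_θ (5 steps, strictly decreasing):
  μ^(1)=17; μ^(2)=11; μ^(3)=-13; μ^(4)=-19; μ^(5)=-25

((0, 0, 0, 0, 3); (0, 0, 0, 4, 0); (0, 1, 0, 0, 0); (1, 1, 1, 0, 0); (0, 0, 1, 0, 0))


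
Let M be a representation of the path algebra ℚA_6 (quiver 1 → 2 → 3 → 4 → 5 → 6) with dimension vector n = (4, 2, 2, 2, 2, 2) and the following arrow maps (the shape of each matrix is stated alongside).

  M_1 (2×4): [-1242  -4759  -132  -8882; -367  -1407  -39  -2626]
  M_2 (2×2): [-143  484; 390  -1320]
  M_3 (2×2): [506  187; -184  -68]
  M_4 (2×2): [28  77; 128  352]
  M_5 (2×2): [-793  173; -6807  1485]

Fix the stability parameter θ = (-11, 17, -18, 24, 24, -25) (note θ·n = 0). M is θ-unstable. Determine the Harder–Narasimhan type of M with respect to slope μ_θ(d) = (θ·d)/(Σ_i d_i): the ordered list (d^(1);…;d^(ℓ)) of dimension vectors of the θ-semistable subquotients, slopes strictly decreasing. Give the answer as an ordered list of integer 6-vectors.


Via rank(M_{q-1}∘⋯∘M_p): M ≅ I[1,1]^2, I[1,2], I[1,4], I[3,3], I[4,6], I[5,6].
μ_θ-semistable layers: μ^(1)=24; μ^(2)=17; μ^(3)=23/3; μ^(4)=-1/2; μ^(5)=-11; μ^(6)=-18

((0, 0, 0, 1, 0, 0); (0, 1, 0, 0, 0, 0); (0, 0, 0, 1, 1, 1); (0, 1, 1, 0, 1, 1); (4, 0, 0, 0, 0, 0); (0, 0, 1, 0, 0, 0))


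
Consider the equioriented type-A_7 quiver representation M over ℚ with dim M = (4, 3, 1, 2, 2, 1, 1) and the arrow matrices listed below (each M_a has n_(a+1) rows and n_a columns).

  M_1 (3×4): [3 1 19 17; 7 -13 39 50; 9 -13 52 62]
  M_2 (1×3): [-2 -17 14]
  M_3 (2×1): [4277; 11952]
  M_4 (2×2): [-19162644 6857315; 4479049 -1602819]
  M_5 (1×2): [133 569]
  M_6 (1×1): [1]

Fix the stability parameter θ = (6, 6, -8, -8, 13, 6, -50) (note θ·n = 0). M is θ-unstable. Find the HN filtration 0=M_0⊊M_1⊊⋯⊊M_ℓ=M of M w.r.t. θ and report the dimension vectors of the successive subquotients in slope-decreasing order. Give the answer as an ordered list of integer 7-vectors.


Interval decomposition of M: I[1,1], I[1,2]^2, I[1,7], I[4,5].
HN type (ℓ=4): μ^(1)=13; μ^(2)=6; μ^(3)=-5; μ^(4)=-8

((0, 0, 0, 0, 1, 0, 0); (3, 2, 0, 0, 0, 0, 0); (1, 1, 1, 1, 1, 1, 1); (0, 0, 0, 1, 0, 0, 0))


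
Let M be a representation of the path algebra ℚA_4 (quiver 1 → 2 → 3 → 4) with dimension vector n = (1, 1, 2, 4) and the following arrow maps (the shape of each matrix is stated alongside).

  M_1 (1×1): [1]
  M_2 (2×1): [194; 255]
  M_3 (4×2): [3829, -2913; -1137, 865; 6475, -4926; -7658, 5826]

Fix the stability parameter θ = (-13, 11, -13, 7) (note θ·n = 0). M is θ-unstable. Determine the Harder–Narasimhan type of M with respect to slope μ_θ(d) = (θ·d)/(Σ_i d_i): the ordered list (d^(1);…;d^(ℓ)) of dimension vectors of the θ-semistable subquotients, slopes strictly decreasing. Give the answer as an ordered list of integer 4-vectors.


Via rank(M_{q-1}∘⋯∘M_p): M ≅ I[1,4], I[3,4], I[4,4]^2.
μ_θ-semistable layers: μ^(1)=7; μ^(2)=-1; μ^(3)=-13

((0, 0, 0, 4); (0, 1, 1, 0); (1, 0, 1, 0))


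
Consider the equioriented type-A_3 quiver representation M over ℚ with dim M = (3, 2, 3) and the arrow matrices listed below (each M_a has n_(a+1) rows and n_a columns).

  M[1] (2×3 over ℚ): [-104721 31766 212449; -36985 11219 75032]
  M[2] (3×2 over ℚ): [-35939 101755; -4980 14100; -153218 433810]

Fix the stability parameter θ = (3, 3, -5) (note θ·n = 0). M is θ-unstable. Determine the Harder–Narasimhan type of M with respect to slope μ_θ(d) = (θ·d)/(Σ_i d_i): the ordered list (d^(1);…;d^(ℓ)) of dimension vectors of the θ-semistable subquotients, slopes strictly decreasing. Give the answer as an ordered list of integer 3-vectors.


Interval decomposition of M: I[1,1], I[1,2], I[1,3], I[3,3]^2.
HN type (ℓ=3): μ^(1)=3; μ^(2)=1/3; μ^(3)=-5

((2, 1, 0); (1, 1, 1); (0, 0, 2))


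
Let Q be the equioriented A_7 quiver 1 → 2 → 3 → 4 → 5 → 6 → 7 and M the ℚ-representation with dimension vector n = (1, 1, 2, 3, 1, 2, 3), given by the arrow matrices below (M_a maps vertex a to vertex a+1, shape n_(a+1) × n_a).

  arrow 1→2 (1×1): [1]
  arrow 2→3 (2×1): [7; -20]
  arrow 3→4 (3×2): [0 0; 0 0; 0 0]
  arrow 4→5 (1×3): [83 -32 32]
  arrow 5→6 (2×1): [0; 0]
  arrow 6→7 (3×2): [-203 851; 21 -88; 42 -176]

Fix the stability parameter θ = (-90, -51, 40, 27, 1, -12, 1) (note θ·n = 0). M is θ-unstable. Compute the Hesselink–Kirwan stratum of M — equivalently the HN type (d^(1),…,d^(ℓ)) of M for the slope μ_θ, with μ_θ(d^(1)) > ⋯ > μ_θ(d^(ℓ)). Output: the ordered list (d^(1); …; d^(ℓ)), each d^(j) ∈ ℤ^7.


Interval decomposition of M: I[1,3], I[3,3], I[4,4]^2, I[4,5], I[6,7]^2, I[7,7].
HN type (ℓ=7): μ^(1)=40; μ^(2)=27; μ^(3)=14; μ^(4)=1; μ^(5)=-12; μ^(6)=-51; μ^(7)=-90

((0, 0, 2, 0, 0, 0, 0); (0, 0, 0, 2, 0, 0, 0); (0, 0, 0, 1, 1, 0, 0); (0, 0, 0, 0, 0, 0, 3); (0, 0, 0, 0, 0, 2, 0); (0, 1, 0, 0, 0, 0, 0); (1, 0, 0, 0, 0, 0, 0))


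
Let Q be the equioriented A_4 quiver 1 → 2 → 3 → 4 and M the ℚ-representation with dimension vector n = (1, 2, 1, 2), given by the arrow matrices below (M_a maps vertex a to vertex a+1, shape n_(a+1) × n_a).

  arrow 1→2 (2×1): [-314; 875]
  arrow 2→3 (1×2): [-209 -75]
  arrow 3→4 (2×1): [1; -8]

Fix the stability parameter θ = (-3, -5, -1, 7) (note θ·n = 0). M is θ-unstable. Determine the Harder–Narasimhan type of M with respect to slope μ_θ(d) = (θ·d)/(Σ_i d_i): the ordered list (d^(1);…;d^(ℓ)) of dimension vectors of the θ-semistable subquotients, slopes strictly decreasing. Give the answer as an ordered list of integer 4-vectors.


Via rank(M_{q-1}∘⋯∘M_p): M ≅ I[1,4], I[2,2], I[4,4].
μ_θ-semistable layers: μ^(1)=7; μ^(2)=-1; μ^(3)=-4; μ^(4)=-5

((0, 0, 0, 2); (0, 0, 1, 0); (1, 1, 0, 0); (0, 1, 0, 0))
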